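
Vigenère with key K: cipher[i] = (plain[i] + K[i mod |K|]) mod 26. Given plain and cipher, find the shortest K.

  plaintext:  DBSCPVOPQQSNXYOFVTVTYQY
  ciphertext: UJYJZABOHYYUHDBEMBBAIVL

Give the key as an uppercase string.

RIGHKFNZ

  i= 0: U-D = 17 → R
  i= 1: J-B =  8 → I
  i= 2: Y-S =  6 → G
  i= 3: J-C =  7 → H
  i= 4: Z-P = 10 → K
  i= 5: A-V =  5 → F
  i= 6: B-O = 13 → N
  i= 7: O-P = 25 → Z
  i= 8: H-Q = 17 → R
  i= 9: Y-Q =  8 → I
  i=10: Y-S =  6 → G
  i=11: U-N =  7 → H
  i=12: H-X = 10 → K
  i=13: D-Y =  5 → F
  i=14: B-O = 13 → N
  i=15: E-F = 25 → Z
  i=16: M-V = 17 → R
  i=17: B-T =  8 → I
  i=18: B-V =  6 → G
  i=19: A-T =  7 → H
  i=20: I-Y = 10 → K
  i=21: V-Q =  5 → F
  i=22: L-Y = 13 → N
  shifts repeat with period 8: RIGHKFNZ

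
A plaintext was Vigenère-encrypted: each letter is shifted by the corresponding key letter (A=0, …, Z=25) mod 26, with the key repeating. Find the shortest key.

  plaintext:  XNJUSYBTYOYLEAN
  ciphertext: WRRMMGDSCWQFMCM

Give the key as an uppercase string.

  i= 0: W-X = 25 → Z
  i= 1: R-N =  4 → E
  i= 2: R-J =  8 → I
  i= 3: M-U = 18 → S
  i= 4: M-S = 20 → U
  i= 5: G-Y =  8 → I
  i= 6: D-B =  2 → C
  i= 7: S-T = 25 → Z
  i= 8: C-Y =  4 → E
  i= 9: W-O =  8 → I
  i=10: Q-Y = 18 → S
  i=11: F-L = 20 → U
  i=12: M-E =  8 → I
  i=13: C-A =  2 → C
  i=14: M-N = 25 → Z
  shifts repeat with period 7: ZEISUIC

ZEISUIC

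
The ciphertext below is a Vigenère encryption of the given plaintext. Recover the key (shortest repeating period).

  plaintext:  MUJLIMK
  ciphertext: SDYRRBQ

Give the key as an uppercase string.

  i= 0: S-M =  6 → G
  i= 1: D-U =  9 → J
  i= 2: Y-J = 15 → P
  i= 3: R-L =  6 → G
  i= 4: R-I =  9 → J
  i= 5: B-M = 15 → P
  i= 6: Q-K =  6 → G
  shifts repeat with period 3: GJP

GJP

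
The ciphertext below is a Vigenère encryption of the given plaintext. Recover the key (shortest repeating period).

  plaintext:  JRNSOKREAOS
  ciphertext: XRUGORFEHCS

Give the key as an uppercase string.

OAH

  i= 0: X-J = 14 → O
  i= 1: R-R =  0 → A
  i= 2: U-N =  7 → H
  i= 3: G-S = 14 → O
  i= 4: O-O =  0 → A
  i= 5: R-K =  7 → H
  i= 6: F-R = 14 → O
  i= 7: E-E =  0 → A
  i= 8: H-A =  7 → H
  i= 9: C-O = 14 → O
  i=10: S-S =  0 → A
  shifts repeat with period 3: OAH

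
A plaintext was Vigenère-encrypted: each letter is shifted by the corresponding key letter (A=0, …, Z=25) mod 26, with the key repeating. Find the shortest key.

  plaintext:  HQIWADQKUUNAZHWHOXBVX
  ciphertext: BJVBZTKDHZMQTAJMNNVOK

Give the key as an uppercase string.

  i= 0: B-H = 20 → U
  i= 1: J-Q = 19 → T
  i= 2: V-I = 13 → N
  i= 3: B-W =  5 → F
  i= 4: Z-A = 25 → Z
  i= 5: T-D = 16 → Q
  i= 6: K-Q = 20 → U
  i= 7: D-K = 19 → T
  i= 8: H-U = 13 → N
  i= 9: Z-U =  5 → F
  i=10: M-N = 25 → Z
  i=11: Q-A = 16 → Q
  i=12: T-Z = 20 → U
  i=13: A-H = 19 → T
  i=14: J-W = 13 → N
  i=15: M-H =  5 → F
  i=16: N-O = 25 → Z
  i=17: N-X = 16 → Q
  i=18: V-B = 20 → U
  i=19: O-V = 19 → T
  i=20: K-X = 13 → N
  shifts repeat with period 6: UTNFZQ

UTNFZQ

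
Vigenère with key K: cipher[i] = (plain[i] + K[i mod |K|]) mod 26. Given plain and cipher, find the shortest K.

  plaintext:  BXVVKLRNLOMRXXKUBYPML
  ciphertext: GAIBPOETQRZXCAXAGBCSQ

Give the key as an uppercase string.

FDNG

  i= 0: G-B =  5 → F
  i= 1: A-X =  3 → D
  i= 2: I-V = 13 → N
  i= 3: B-V =  6 → G
  i= 4: P-K =  5 → F
  i= 5: O-L =  3 → D
  i= 6: E-R = 13 → N
  i= 7: T-N =  6 → G
  i= 8: Q-L =  5 → F
  i= 9: R-O =  3 → D
  i=10: Z-M = 13 → N
  i=11: X-R =  6 → G
  i=12: C-X =  5 → F
  i=13: A-X =  3 → D
  i=14: X-K = 13 → N
  i=15: A-U =  6 → G
  i=16: G-B =  5 → F
  i=17: B-Y =  3 → D
  i=18: C-P = 13 → N
  i=19: S-M =  6 → G
  i=20: Q-L =  5 → F
  shifts repeat with period 4: FDNG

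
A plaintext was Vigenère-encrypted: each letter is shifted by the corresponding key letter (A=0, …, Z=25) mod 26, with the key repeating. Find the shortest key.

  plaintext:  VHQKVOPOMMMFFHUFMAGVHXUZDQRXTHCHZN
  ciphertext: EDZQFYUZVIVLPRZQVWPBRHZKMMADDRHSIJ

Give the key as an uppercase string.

  i= 0: E-V =  9 → J
  i= 1: D-H = 22 → W
  i= 2: Z-Q =  9 → J
  i= 3: Q-K =  6 → G
  i= 4: F-V = 10 → K
  i= 5: Y-O = 10 → K
  i= 6: U-P =  5 → F
  i= 7: Z-O = 11 → L
  i= 8: V-M =  9 → J
  i= 9: I-M = 22 → W
  i=10: V-M =  9 → J
  i=11: L-F =  6 → G
  i=12: P-F = 10 → K
  i=13: R-H = 10 → K
  i=14: Z-U =  5 → F
  i=15: Q-F = 11 → L
  i=16: V-M =  9 → J
  i=17: W-A = 22 → W
  i=18: P-G =  9 → J
  i=19: B-V =  6 → G
  i=20: R-H = 10 → K
  i=21: H-X = 10 → K
  i=22: Z-U =  5 → F
  i=23: K-Z = 11 → L
  i=24: M-D =  9 → J
  i=25: M-Q = 22 → W
  i=26: A-R =  9 → J
  i=27: D-X =  6 → G
  i=28: D-T = 10 → K
  i=29: R-H = 10 → K
  i=30: H-C =  5 → F
  i=31: S-H = 11 → L
  i=32: I-Z =  9 → J
  i=33: J-N = 22 → W
  shifts repeat with period 8: JWJGKKFL

JWJGKKFL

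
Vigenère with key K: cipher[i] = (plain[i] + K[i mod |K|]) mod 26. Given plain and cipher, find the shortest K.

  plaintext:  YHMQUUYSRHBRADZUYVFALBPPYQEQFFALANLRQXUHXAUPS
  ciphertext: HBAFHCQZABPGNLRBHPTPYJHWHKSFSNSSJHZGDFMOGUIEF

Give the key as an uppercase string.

JUOPNISH

  i= 0: H-Y =  9 → J
  i= 1: B-H = 20 → U
  i= 2: A-M = 14 → O
  i= 3: F-Q = 15 → P
  i= 4: H-U = 13 → N
  i= 5: C-U =  8 → I
  i= 6: Q-Y = 18 → S
  i= 7: Z-S =  7 → H
  i= 8: A-R =  9 → J
  i= 9: B-H = 20 → U
  i=10: P-B = 14 → O
  i=11: G-R = 15 → P
  i=12: N-A = 13 → N
  i=13: L-D =  8 → I
  i=14: R-Z = 18 → S
  i=15: B-U =  7 → H
  i=16: H-Y =  9 → J
  i=17: P-V = 20 → U
  i=18: T-F = 14 → O
  i=19: P-A = 15 → P
  i=20: Y-L = 13 → N
  i=21: J-B =  8 → I
  i=22: H-P = 18 → S
  i=23: W-P =  7 → H
  i=24: H-Y =  9 → J
  i=25: K-Q = 20 → U
  i=26: S-E = 14 → O
  i=27: F-Q = 15 → P
  i=28: S-F = 13 → N
  i=29: N-F =  8 → I
  i=30: S-A = 18 → S
  i=31: S-L =  7 → H
  i=32: J-A =  9 → J
  i=33: H-N = 20 → U
  i=34: Z-L = 14 → O
  i=35: G-R = 15 → P
  i=36: D-Q = 13 → N
  i=37: F-X =  8 → I
  i=38: M-U = 18 → S
  i=39: O-H =  7 → H
  i=40: G-X =  9 → J
  i=41: U-A = 20 → U
  i=42: I-U = 14 → O
  i=43: E-P = 15 → P
  i=44: F-S = 13 → N
  shifts repeat with period 8: JUOPNISH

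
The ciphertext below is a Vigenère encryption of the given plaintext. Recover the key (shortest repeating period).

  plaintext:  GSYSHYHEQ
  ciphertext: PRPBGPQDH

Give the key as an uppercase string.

  i= 0: P-G =  9 → J
  i= 1: R-S = 25 → Z
  i= 2: P-Y = 17 → R
  i= 3: B-S =  9 → J
  i= 4: G-H = 25 → Z
  i= 5: P-Y = 17 → R
  i= 6: Q-H =  9 → J
  i= 7: D-E = 25 → Z
  i= 8: H-Q = 17 → R
  shifts repeat with period 3: JZR

JZR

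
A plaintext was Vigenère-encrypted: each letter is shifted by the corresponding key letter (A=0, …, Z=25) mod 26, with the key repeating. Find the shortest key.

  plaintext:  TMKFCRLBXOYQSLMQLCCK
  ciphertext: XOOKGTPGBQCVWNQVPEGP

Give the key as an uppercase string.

ECEF

  i= 0: X-T =  4 → E
  i= 1: O-M =  2 → C
  i= 2: O-K =  4 → E
  i= 3: K-F =  5 → F
  i= 4: G-C =  4 → E
  i= 5: T-R =  2 → C
  i= 6: P-L =  4 → E
  i= 7: G-B =  5 → F
  i= 8: B-X =  4 → E
  i= 9: Q-O =  2 → C
  i=10: C-Y =  4 → E
  i=11: V-Q =  5 → F
  i=12: W-S =  4 → E
  i=13: N-L =  2 → C
  i=14: Q-M =  4 → E
  i=15: V-Q =  5 → F
  i=16: P-L =  4 → E
  i=17: E-C =  2 → C
  i=18: G-C =  4 → E
  i=19: P-K =  5 → F
  shifts repeat with period 4: ECEF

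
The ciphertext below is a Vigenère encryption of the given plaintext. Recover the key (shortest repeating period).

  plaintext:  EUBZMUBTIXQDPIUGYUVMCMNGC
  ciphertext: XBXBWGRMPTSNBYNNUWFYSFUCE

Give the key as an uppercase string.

  i= 0: X-E = 19 → T
  i= 1: B-U =  7 → H
  i= 2: X-B = 22 → W
  i= 3: B-Z =  2 → C
  i= 4: W-M = 10 → K
  i= 5: G-U = 12 → M
  i= 6: R-B = 16 → Q
  i= 7: M-T = 19 → T
  i= 8: P-I =  7 → H
  i= 9: T-X = 22 → W
  i=10: S-Q =  2 → C
  i=11: N-D = 10 → K
  i=12: B-P = 12 → M
  i=13: Y-I = 16 → Q
  i=14: N-U = 19 → T
  i=15: N-G =  7 → H
  i=16: U-Y = 22 → W
  i=17: W-U =  2 → C
  i=18: F-V = 10 → K
  i=19: Y-M = 12 → M
  i=20: S-C = 16 → Q
  i=21: F-M = 19 → T
  i=22: U-N =  7 → H
  i=23: C-G = 22 → W
  i=24: E-C =  2 → C
  shifts repeat with period 7: THWCKMQ

THWCKMQ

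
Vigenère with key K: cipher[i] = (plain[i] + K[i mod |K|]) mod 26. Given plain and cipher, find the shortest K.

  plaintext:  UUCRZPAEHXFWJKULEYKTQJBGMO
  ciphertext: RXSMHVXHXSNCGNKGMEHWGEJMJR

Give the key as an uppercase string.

XDQVIG

  i= 0: R-U = 23 → X
  i= 1: X-U =  3 → D
  i= 2: S-C = 16 → Q
  i= 3: M-R = 21 → V
  i= 4: H-Z =  8 → I
  i= 5: V-P =  6 → G
  i= 6: X-A = 23 → X
  i= 7: H-E =  3 → D
  i= 8: X-H = 16 → Q
  i= 9: S-X = 21 → V
  i=10: N-F =  8 → I
  i=11: C-W =  6 → G
  i=12: G-J = 23 → X
  i=13: N-K =  3 → D
  i=14: K-U = 16 → Q
  i=15: G-L = 21 → V
  i=16: M-E =  8 → I
  i=17: E-Y =  6 → G
  i=18: H-K = 23 → X
  i=19: W-T =  3 → D
  i=20: G-Q = 16 → Q
  i=21: E-J = 21 → V
  i=22: J-B =  8 → I
  i=23: M-G =  6 → G
  i=24: J-M = 23 → X
  i=25: R-O =  3 → D
  shifts repeat with period 6: XDQVIG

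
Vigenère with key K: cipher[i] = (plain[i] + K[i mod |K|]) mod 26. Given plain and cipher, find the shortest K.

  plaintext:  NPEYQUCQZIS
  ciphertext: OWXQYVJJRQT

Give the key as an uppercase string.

  i= 0: O-N =  1 → B
  i= 1: W-P =  7 → H
  i= 2: X-E = 19 → T
  i= 3: Q-Y = 18 → S
  i= 4: Y-Q =  8 → I
  i= 5: V-U =  1 → B
  i= 6: J-C =  7 → H
  i= 7: J-Q = 19 → T
  i= 8: R-Z = 18 → S
  i= 9: Q-I =  8 → I
  i=10: T-S =  1 → B
  shifts repeat with period 5: BHTSI

BHTSI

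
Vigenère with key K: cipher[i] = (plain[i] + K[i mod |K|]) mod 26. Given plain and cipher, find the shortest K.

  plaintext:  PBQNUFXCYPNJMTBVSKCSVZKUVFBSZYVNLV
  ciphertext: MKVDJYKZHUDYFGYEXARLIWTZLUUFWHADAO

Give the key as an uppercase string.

  i= 0: M-P = 23 → X
  i= 1: K-B =  9 → J
  i= 2: V-Q =  5 → F
  i= 3: D-N = 16 → Q
  i= 4: J-U = 15 → P
  i= 5: Y-F = 19 → T
  i= 6: K-X = 13 → N
  i= 7: Z-C = 23 → X
  i= 8: H-Y =  9 → J
  i= 9: U-P =  5 → F
  i=10: D-N = 16 → Q
  i=11: Y-J = 15 → P
  i=12: F-M = 19 → T
  i=13: G-T = 13 → N
  i=14: Y-B = 23 → X
  i=15: E-V =  9 → J
  i=16: X-S =  5 → F
  i=17: A-K = 16 → Q
  i=18: R-C = 15 → P
  i=19: L-S = 19 → T
  i=20: I-V = 13 → N
  i=21: W-Z = 23 → X
  i=22: T-K =  9 → J
  i=23: Z-U =  5 → F
  i=24: L-V = 16 → Q
  i=25: U-F = 15 → P
  i=26: U-B = 19 → T
  i=27: F-S = 13 → N
  i=28: W-Z = 23 → X
  i=29: H-Y =  9 → J
  i=30: A-V =  5 → F
  i=31: D-N = 16 → Q
  i=32: A-L = 15 → P
  i=33: O-V = 19 → T
  shifts repeat with period 7: XJFQPTN

XJFQPTN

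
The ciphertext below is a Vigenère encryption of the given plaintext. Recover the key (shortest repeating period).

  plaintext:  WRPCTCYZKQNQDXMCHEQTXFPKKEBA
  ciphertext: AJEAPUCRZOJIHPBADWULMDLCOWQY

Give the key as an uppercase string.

  i= 0: A-W =  4 → E
  i= 1: J-R = 18 → S
  i= 2: E-P = 15 → P
  i= 3: A-C = 24 → Y
  i= 4: P-T = 22 → W
  i= 5: U-C = 18 → S
  i= 6: C-Y =  4 → E
  i= 7: R-Z = 18 → S
  i= 8: Z-K = 15 → P
  i= 9: O-Q = 24 → Y
  i=10: J-N = 22 → W
  i=11: I-Q = 18 → S
  i=12: H-D =  4 → E
  i=13: P-X = 18 → S
  i=14: B-M = 15 → P
  i=15: A-C = 24 → Y
  i=16: D-H = 22 → W
  i=17: W-E = 18 → S
  i=18: U-Q =  4 → E
  i=19: L-T = 18 → S
  i=20: M-X = 15 → P
  i=21: D-F = 24 → Y
  i=22: L-P = 22 → W
  i=23: C-K = 18 → S
  i=24: O-K =  4 → E
  i=25: W-E = 18 → S
  i=26: Q-B = 15 → P
  i=27: Y-A = 24 → Y
  shifts repeat with period 6: ESPYWS

ESPYWS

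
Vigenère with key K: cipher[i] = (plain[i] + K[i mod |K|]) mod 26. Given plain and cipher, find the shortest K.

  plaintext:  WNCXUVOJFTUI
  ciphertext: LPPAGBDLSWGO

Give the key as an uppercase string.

  i= 0: L-W = 15 → P
  i= 1: P-N =  2 → C
  i= 2: P-C = 13 → N
  i= 3: A-X =  3 → D
  i= 4: G-U = 12 → M
  i= 5: B-V =  6 → G
  i= 6: D-O = 15 → P
  i= 7: L-J =  2 → C
  i= 8: S-F = 13 → N
  i= 9: W-T =  3 → D
  i=10: G-U = 12 → M
  i=11: O-I =  6 → G
  shifts repeat with period 6: PCNDMG

PCNDMG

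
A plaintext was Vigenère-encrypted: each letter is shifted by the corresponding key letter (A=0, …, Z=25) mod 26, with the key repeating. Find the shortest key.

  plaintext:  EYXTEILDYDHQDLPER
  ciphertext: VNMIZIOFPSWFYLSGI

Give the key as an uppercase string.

RPPPVADC

  i= 0: V-E = 17 → R
  i= 1: N-Y = 15 → P
  i= 2: M-X = 15 → P
  i= 3: I-T = 15 → P
  i= 4: Z-E = 21 → V
  i= 5: I-I =  0 → A
  i= 6: O-L =  3 → D
  i= 7: F-D =  2 → C
  i= 8: P-Y = 17 → R
  i= 9: S-D = 15 → P
  i=10: W-H = 15 → P
  i=11: F-Q = 15 → P
  i=12: Y-D = 21 → V
  i=13: L-L =  0 → A
  i=14: S-P =  3 → D
  i=15: G-E =  2 → C
  i=16: I-R = 17 → R
  shifts repeat with period 8: RPPPVADC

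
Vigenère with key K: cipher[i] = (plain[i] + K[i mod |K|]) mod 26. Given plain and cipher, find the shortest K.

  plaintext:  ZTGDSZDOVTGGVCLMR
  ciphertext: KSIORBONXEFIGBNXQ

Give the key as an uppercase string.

  i= 0: K-Z = 11 → L
  i= 1: S-T = 25 → Z
  i= 2: I-G =  2 → C
  i= 3: O-D = 11 → L
  i= 4: R-S = 25 → Z
  i= 5: B-Z =  2 → C
  i= 6: O-D = 11 → L
  i= 7: N-O = 25 → Z
  i= 8: X-V =  2 → C
  i= 9: E-T = 11 → L
  i=10: F-G = 25 → Z
  i=11: I-G =  2 → C
  i=12: G-V = 11 → L
  i=13: B-C = 25 → Z
  i=14: N-L =  2 → C
  i=15: X-M = 11 → L
  i=16: Q-R = 25 → Z
  shifts repeat with period 3: LZC

LZC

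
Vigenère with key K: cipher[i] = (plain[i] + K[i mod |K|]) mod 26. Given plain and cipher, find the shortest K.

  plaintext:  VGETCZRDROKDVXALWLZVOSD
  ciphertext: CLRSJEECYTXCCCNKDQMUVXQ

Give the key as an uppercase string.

  i= 0: C-V =  7 → H
  i= 1: L-G =  5 → F
  i= 2: R-E = 13 → N
  i= 3: S-T = 25 → Z
  i= 4: J-C =  7 → H
  i= 5: E-Z =  5 → F
  i= 6: E-R = 13 → N
  i= 7: C-D = 25 → Z
  i= 8: Y-R =  7 → H
  i= 9: T-O =  5 → F
  i=10: X-K = 13 → N
  i=11: C-D = 25 → Z
  i=12: C-V =  7 → H
  i=13: C-X =  5 → F
  i=14: N-A = 13 → N
  i=15: K-L = 25 → Z
  i=16: D-W =  7 → H
  i=17: Q-L =  5 → F
  i=18: M-Z = 13 → N
  i=19: U-V = 25 → Z
  i=20: V-O =  7 → H
  i=21: X-S =  5 → F
  i=22: Q-D = 13 → N
  shifts repeat with period 4: HFNZ

HFNZ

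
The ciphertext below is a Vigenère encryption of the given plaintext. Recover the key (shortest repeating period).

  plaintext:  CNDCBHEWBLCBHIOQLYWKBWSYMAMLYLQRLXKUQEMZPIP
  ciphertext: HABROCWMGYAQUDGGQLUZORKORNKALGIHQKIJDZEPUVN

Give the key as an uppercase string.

  i= 0: H-C =  5 → F
  i= 1: A-N = 13 → N
  i= 2: B-D = 24 → Y
  i= 3: R-C = 15 → P
  i= 4: O-B = 13 → N
  i= 5: C-H = 21 → V
  i= 6: W-E = 18 → S
  i= 7: M-W = 16 → Q
  i= 8: G-B =  5 → F
  i= 9: Y-L = 13 → N
  i=10: A-C = 24 → Y
  i=11: Q-B = 15 → P
  i=12: U-H = 13 → N
  i=13: D-I = 21 → V
  i=14: G-O = 18 → S
  i=15: G-Q = 16 → Q
  i=16: Q-L =  5 → F
  i=17: L-Y = 13 → N
  i=18: U-W = 24 → Y
  i=19: Z-K = 15 → P
  i=20: O-B = 13 → N
  i=21: R-W = 21 → V
  i=22: K-S = 18 → S
  i=23: O-Y = 16 → Q
  i=24: R-M =  5 → F
  i=25: N-A = 13 → N
  i=26: K-M = 24 → Y
  i=27: A-L = 15 → P
  i=28: L-Y = 13 → N
  i=29: G-L = 21 → V
  i=30: I-Q = 18 → S
  i=31: H-R = 16 → Q
  i=32: Q-L =  5 → F
  i=33: K-X = 13 → N
  i=34: I-K = 24 → Y
  i=35: J-U = 15 → P
  i=36: D-Q = 13 → N
  i=37: Z-E = 21 → V
  i=38: E-M = 18 → S
  i=39: P-Z = 16 → Q
  i=40: U-P =  5 → F
  i=41: V-I = 13 → N
  i=42: N-P = 24 → Y
  shifts repeat with period 8: FNYPNVSQ

FNYPNVSQ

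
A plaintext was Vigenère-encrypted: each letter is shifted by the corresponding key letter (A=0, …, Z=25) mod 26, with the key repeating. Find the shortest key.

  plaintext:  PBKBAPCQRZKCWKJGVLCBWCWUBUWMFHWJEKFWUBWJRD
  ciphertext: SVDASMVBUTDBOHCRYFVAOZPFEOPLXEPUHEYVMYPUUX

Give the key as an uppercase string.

DUTZSXTL

  i= 0: S-P =  3 → D
  i= 1: V-B = 20 → U
  i= 2: D-K = 19 → T
  i= 3: A-B = 25 → Z
  i= 4: S-A = 18 → S
  i= 5: M-P = 23 → X
  i= 6: V-C = 19 → T
  i= 7: B-Q = 11 → L
  i= 8: U-R =  3 → D
  i= 9: T-Z = 20 → U
  i=10: D-K = 19 → T
  i=11: B-C = 25 → Z
  i=12: O-W = 18 → S
  i=13: H-K = 23 → X
  i=14: C-J = 19 → T
  i=15: R-G = 11 → L
  i=16: Y-V =  3 → D
  i=17: F-L = 20 → U
  i=18: V-C = 19 → T
  i=19: A-B = 25 → Z
  i=20: O-W = 18 → S
  i=21: Z-C = 23 → X
  i=22: P-W = 19 → T
  i=23: F-U = 11 → L
  i=24: E-B =  3 → D
  i=25: O-U = 20 → U
  i=26: P-W = 19 → T
  i=27: L-M = 25 → Z
  i=28: X-F = 18 → S
  i=29: E-H = 23 → X
  i=30: P-W = 19 → T
  i=31: U-J = 11 → L
  i=32: H-E =  3 → D
  i=33: E-K = 20 → U
  i=34: Y-F = 19 → T
  i=35: V-W = 25 → Z
  i=36: M-U = 18 → S
  i=37: Y-B = 23 → X
  i=38: P-W = 19 → T
  i=39: U-J = 11 → L
  i=40: U-R =  3 → D
  i=41: X-D = 20 → U
  shifts repeat with period 8: DUTZSXTL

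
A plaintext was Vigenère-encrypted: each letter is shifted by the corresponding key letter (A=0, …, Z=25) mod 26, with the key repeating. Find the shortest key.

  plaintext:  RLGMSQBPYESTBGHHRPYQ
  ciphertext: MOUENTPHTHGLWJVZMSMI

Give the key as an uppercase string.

  i= 0: M-R = 21 → V
  i= 1: O-L =  3 → D
  i= 2: U-G = 14 → O
  i= 3: E-M = 18 → S
  i= 4: N-S = 21 → V
  i= 5: T-Q =  3 → D
  i= 6: P-B = 14 → O
  i= 7: H-P = 18 → S
  i= 8: T-Y = 21 → V
  i= 9: H-E =  3 → D
  i=10: G-S = 14 → O
  i=11: L-T = 18 → S
  i=12: W-B = 21 → V
  i=13: J-G =  3 → D
  i=14: V-H = 14 → O
  i=15: Z-H = 18 → S
  i=16: M-R = 21 → V
  i=17: S-P =  3 → D
  i=18: M-Y = 14 → O
  i=19: I-Q = 18 → S
  shifts repeat with period 4: VDOS

VDOS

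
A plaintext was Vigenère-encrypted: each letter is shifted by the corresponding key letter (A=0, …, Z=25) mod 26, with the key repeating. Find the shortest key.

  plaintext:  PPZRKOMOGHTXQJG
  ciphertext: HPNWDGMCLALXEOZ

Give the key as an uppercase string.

SAOFT

  i= 0: H-P = 18 → S
  i= 1: P-P =  0 → A
  i= 2: N-Z = 14 → O
  i= 3: W-R =  5 → F
  i= 4: D-K = 19 → T
  i= 5: G-O = 18 → S
  i= 6: M-M =  0 → A
  i= 7: C-O = 14 → O
  i= 8: L-G =  5 → F
  i= 9: A-H = 19 → T
  i=10: L-T = 18 → S
  i=11: X-X =  0 → A
  i=12: E-Q = 14 → O
  i=13: O-J =  5 → F
  i=14: Z-G = 19 → T
  shifts repeat with period 5: SAOFT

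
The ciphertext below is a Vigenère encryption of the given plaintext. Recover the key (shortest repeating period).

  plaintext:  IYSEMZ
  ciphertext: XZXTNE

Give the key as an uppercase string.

  i= 0: X-I = 15 → P
  i= 1: Z-Y =  1 → B
  i= 2: X-S =  5 → F
  i= 3: T-E = 15 → P
  i= 4: N-M =  1 → B
  i= 5: E-Z =  5 → F
  shifts repeat with period 3: PBF

PBF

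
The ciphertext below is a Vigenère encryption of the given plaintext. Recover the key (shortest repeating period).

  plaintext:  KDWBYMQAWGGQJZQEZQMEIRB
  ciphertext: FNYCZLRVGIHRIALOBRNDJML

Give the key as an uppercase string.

  i= 0: F-K = 21 → V
  i= 1: N-D = 10 → K
  i= 2: Y-W =  2 → C
  i= 3: C-B =  1 → B
  i= 4: Z-Y =  1 → B
  i= 5: L-M = 25 → Z
  i= 6: R-Q =  1 → B
  i= 7: V-A = 21 → V
  i= 8: G-W = 10 → K
  i= 9: I-G =  2 → C
  i=10: H-G =  1 → B
  i=11: R-Q =  1 → B
  i=12: I-J = 25 → Z
  i=13: A-Z =  1 → B
  i=14: L-Q = 21 → V
  i=15: O-E = 10 → K
  i=16: B-Z =  2 → C
  i=17: R-Q =  1 → B
  i=18: N-M =  1 → B
  i=19: D-E = 25 → Z
  i=20: J-I =  1 → B
  i=21: M-R = 21 → V
  i=22: L-B = 10 → K
  shifts repeat with period 7: VKCBBZB

VKCBBZB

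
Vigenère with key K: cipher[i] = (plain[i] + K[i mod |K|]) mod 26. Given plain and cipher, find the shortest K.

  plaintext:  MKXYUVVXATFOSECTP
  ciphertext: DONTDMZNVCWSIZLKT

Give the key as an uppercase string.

  i= 0: D-M = 17 → R
  i= 1: O-K =  4 → E
  i= 2: N-X = 16 → Q
  i= 3: T-Y = 21 → V
  i= 4: D-U =  9 → J
  i= 5: M-V = 17 → R
  i= 6: Z-V =  4 → E
  i= 7: N-X = 16 → Q
  i= 8: V-A = 21 → V
  i= 9: C-T =  9 → J
  i=10: W-F = 17 → R
  i=11: S-O =  4 → E
  i=12: I-S = 16 → Q
  i=13: Z-E = 21 → V
  i=14: L-C =  9 → J
  i=15: K-T = 17 → R
  i=16: T-P =  4 → E
  shifts repeat with period 5: REQVJ

REQVJ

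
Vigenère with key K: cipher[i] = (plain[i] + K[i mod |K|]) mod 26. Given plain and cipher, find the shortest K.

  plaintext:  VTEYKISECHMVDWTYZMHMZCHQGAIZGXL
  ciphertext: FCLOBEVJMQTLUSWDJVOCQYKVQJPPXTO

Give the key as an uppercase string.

  i= 0: F-V = 10 → K
  i= 1: C-T =  9 → J
  i= 2: L-E =  7 → H
  i= 3: O-Y = 16 → Q
  i= 4: B-K = 17 → R
  i= 5: E-I = 22 → W
  i= 6: V-S =  3 → D
  i= 7: J-E =  5 → F
  i= 8: M-C = 10 → K
  i= 9: Q-H =  9 → J
  i=10: T-M =  7 → H
  i=11: L-V = 16 → Q
  i=12: U-D = 17 → R
  i=13: S-W = 22 → W
  i=14: W-T =  3 → D
  i=15: D-Y =  5 → F
  i=16: J-Z = 10 → K
  i=17: V-M =  9 → J
  i=18: O-H =  7 → H
  i=19: C-M = 16 → Q
  i=20: Q-Z = 17 → R
  i=21: Y-C = 22 → W
  i=22: K-H =  3 → D
  i=23: V-Q =  5 → F
  i=24: Q-G = 10 → K
  i=25: J-A =  9 → J
  i=26: P-I =  7 → H
  i=27: P-Z = 16 → Q
  i=28: X-G = 17 → R
  i=29: T-X = 22 → W
  i=30: O-L =  3 → D
  shifts repeat with period 8: KJHQRWDF

KJHQRWDF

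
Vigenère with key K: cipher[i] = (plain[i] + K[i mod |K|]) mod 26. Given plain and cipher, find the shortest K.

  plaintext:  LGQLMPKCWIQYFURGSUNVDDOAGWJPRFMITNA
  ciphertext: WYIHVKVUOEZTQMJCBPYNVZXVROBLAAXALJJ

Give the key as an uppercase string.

LSSWJV

  i= 0: W-L = 11 → L
  i= 1: Y-G = 18 → S
  i= 2: I-Q = 18 → S
  i= 3: H-L = 22 → W
  i= 4: V-M =  9 → J
  i= 5: K-P = 21 → V
  i= 6: V-K = 11 → L
  i= 7: U-C = 18 → S
  i= 8: O-W = 18 → S
  i= 9: E-I = 22 → W
  i=10: Z-Q =  9 → J
  i=11: T-Y = 21 → V
  i=12: Q-F = 11 → L
  i=13: M-U = 18 → S
  i=14: J-R = 18 → S
  i=15: C-G = 22 → W
  i=16: B-S =  9 → J
  i=17: P-U = 21 → V
  i=18: Y-N = 11 → L
  i=19: N-V = 18 → S
  i=20: V-D = 18 → S
  i=21: Z-D = 22 → W
  i=22: X-O =  9 → J
  i=23: V-A = 21 → V
  i=24: R-G = 11 → L
  i=25: O-W = 18 → S
  i=26: B-J = 18 → S
  i=27: L-P = 22 → W
  i=28: A-R =  9 → J
  i=29: A-F = 21 → V
  i=30: X-M = 11 → L
  i=31: A-I = 18 → S
  i=32: L-T = 18 → S
  i=33: J-N = 22 → W
  i=34: J-A =  9 → J
  shifts repeat with period 6: LSSWJV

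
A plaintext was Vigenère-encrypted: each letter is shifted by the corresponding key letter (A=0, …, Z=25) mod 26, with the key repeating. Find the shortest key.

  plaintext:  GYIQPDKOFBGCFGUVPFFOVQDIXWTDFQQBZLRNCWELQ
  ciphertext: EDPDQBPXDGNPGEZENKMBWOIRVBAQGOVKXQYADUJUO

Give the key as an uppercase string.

YFHNBYFJ

  i= 0: E-G = 24 → Y
  i= 1: D-Y =  5 → F
  i= 2: P-I =  7 → H
  i= 3: D-Q = 13 → N
  i= 4: Q-P =  1 → B
  i= 5: B-D = 24 → Y
  i= 6: P-K =  5 → F
  i= 7: X-O =  9 → J
  i= 8: D-F = 24 → Y
  i= 9: G-B =  5 → F
  i=10: N-G =  7 → H
  i=11: P-C = 13 → N
  i=12: G-F =  1 → B
  i=13: E-G = 24 → Y
  i=14: Z-U =  5 → F
  i=15: E-V =  9 → J
  i=16: N-P = 24 → Y
  i=17: K-F =  5 → F
  i=18: M-F =  7 → H
  i=19: B-O = 13 → N
  i=20: W-V =  1 → B
  i=21: O-Q = 24 → Y
  i=22: I-D =  5 → F
  i=23: R-I =  9 → J
  i=24: V-X = 24 → Y
  i=25: B-W =  5 → F
  i=26: A-T =  7 → H
  i=27: Q-D = 13 → N
  i=28: G-F =  1 → B
  i=29: O-Q = 24 → Y
  i=30: V-Q =  5 → F
  i=31: K-B =  9 → J
  i=32: X-Z = 24 → Y
  i=33: Q-L =  5 → F
  i=34: Y-R =  7 → H
  i=35: A-N = 13 → N
  i=36: D-C =  1 → B
  i=37: U-W = 24 → Y
  i=38: J-E =  5 → F
  i=39: U-L =  9 → J
  i=40: O-Q = 24 → Y
  shifts repeat with period 8: YFHNBYFJ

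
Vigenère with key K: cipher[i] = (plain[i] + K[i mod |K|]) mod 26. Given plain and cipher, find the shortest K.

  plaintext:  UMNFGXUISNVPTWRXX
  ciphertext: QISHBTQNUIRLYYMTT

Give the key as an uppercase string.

  i= 0: Q-U = 22 → W
  i= 1: I-M = 22 → W
  i= 2: S-N =  5 → F
  i= 3: H-F =  2 → C
  i= 4: B-G = 21 → V
  i= 5: T-X = 22 → W
  i= 6: Q-U = 22 → W
  i= 7: N-I =  5 → F
  i= 8: U-S =  2 → C
  i= 9: I-N = 21 → V
  i=10: R-V = 22 → W
  i=11: L-P = 22 → W
  i=12: Y-T =  5 → F
  i=13: Y-W =  2 → C
  i=14: M-R = 21 → V
  i=15: T-X = 22 → W
  i=16: T-X = 22 → W
  shifts repeat with period 5: WWFCV

WWFCV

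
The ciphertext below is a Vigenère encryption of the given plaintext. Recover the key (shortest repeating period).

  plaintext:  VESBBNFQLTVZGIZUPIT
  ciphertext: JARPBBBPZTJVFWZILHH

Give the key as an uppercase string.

OWZOA

  i= 0: J-V = 14 → O
  i= 1: A-E = 22 → W
  i= 2: R-S = 25 → Z
  i= 3: P-B = 14 → O
  i= 4: B-B =  0 → A
  i= 5: B-N = 14 → O
  i= 6: B-F = 22 → W
  i= 7: P-Q = 25 → Z
  i= 8: Z-L = 14 → O
  i= 9: T-T =  0 → A
  i=10: J-V = 14 → O
  i=11: V-Z = 22 → W
  i=12: F-G = 25 → Z
  i=13: W-I = 14 → O
  i=14: Z-Z =  0 → A
  i=15: I-U = 14 → O
  i=16: L-P = 22 → W
  i=17: H-I = 25 → Z
  i=18: H-T = 14 → O
  shifts repeat with period 5: OWZOA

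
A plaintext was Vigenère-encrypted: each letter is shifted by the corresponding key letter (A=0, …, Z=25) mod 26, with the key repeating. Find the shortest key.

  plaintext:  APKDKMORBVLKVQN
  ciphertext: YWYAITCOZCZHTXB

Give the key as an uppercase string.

YHOX

  i= 0: Y-A = 24 → Y
  i= 1: W-P =  7 → H
  i= 2: Y-K = 14 → O
  i= 3: A-D = 23 → X
  i= 4: I-K = 24 → Y
  i= 5: T-M =  7 → H
  i= 6: C-O = 14 → O
  i= 7: O-R = 23 → X
  i= 8: Z-B = 24 → Y
  i= 9: C-V =  7 → H
  i=10: Z-L = 14 → O
  i=11: H-K = 23 → X
  i=12: T-V = 24 → Y
  i=13: X-Q =  7 → H
  i=14: B-N = 14 → O
  shifts repeat with period 4: YHOX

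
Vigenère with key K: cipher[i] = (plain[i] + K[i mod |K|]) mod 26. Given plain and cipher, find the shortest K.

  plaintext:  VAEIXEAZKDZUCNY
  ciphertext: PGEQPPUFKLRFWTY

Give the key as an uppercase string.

  i= 0: P-V = 20 → U
  i= 1: G-A =  6 → G
  i= 2: E-E =  0 → A
  i= 3: Q-I =  8 → I
  i= 4: P-X = 18 → S
  i= 5: P-E = 11 → L
  i= 6: U-A = 20 → U
  i= 7: F-Z =  6 → G
  i= 8: K-K =  0 → A
  i= 9: L-D =  8 → I
  i=10: R-Z = 18 → S
  i=11: F-U = 11 → L
  i=12: W-C = 20 → U
  i=13: T-N =  6 → G
  i=14: Y-Y =  0 → A
  shifts repeat with period 6: UGAISL

UGAISL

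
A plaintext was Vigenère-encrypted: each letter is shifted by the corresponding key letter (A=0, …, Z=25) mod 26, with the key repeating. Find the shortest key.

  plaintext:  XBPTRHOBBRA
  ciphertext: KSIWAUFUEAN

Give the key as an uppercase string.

NRTDJ

  i= 0: K-X = 13 → N
  i= 1: S-B = 17 → R
  i= 2: I-P = 19 → T
  i= 3: W-T =  3 → D
  i= 4: A-R =  9 → J
  i= 5: U-H = 13 → N
  i= 6: F-O = 17 → R
  i= 7: U-B = 19 → T
  i= 8: E-B =  3 → D
  i= 9: A-R =  9 → J
  i=10: N-A = 13 → N
  shifts repeat with period 5: NRTDJ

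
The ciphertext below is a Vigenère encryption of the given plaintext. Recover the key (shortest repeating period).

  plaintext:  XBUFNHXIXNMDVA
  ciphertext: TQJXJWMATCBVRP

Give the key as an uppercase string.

  i= 0: T-X = 22 → W
  i= 1: Q-B = 15 → P
  i= 2: J-U = 15 → P
  i= 3: X-F = 18 → S
  i= 4: J-N = 22 → W
  i= 5: W-H = 15 → P
  i= 6: M-X = 15 → P
  i= 7: A-I = 18 → S
  i= 8: T-X = 22 → W
  i= 9: C-N = 15 → P
  i=10: B-M = 15 → P
  i=11: V-D = 18 → S
  i=12: R-V = 22 → W
  i=13: P-A = 15 → P
  shifts repeat with period 4: WPPS

WPPS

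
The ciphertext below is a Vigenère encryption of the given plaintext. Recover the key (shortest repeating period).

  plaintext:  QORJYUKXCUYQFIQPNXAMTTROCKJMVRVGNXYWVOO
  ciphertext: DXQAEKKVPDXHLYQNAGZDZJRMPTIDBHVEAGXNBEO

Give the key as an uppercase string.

NJZRGQAY

  i= 0: D-Q = 13 → N
  i= 1: X-O =  9 → J
  i= 2: Q-R = 25 → Z
  i= 3: A-J = 17 → R
  i= 4: E-Y =  6 → G
  i= 5: K-U = 16 → Q
  i= 6: K-K =  0 → A
  i= 7: V-X = 24 → Y
  i= 8: P-C = 13 → N
  i= 9: D-U =  9 → J
  i=10: X-Y = 25 → Z
  i=11: H-Q = 17 → R
  i=12: L-F =  6 → G
  i=13: Y-I = 16 → Q
  i=14: Q-Q =  0 → A
  i=15: N-P = 24 → Y
  i=16: A-N = 13 → N
  i=17: G-X =  9 → J
  i=18: Z-A = 25 → Z
  i=19: D-M = 17 → R
  i=20: Z-T =  6 → G
  i=21: J-T = 16 → Q
  i=22: R-R =  0 → A
  i=23: M-O = 24 → Y
  i=24: P-C = 13 → N
  i=25: T-K =  9 → J
  i=26: I-J = 25 → Z
  i=27: D-M = 17 → R
  i=28: B-V =  6 → G
  i=29: H-R = 16 → Q
  i=30: V-V =  0 → A
  i=31: E-G = 24 → Y
  i=32: A-N = 13 → N
  i=33: G-X =  9 → J
  i=34: X-Y = 25 → Z
  i=35: N-W = 17 → R
  i=36: B-V =  6 → G
  i=37: E-O = 16 → Q
  i=38: O-O =  0 → A
  shifts repeat with period 8: NJZRGQAY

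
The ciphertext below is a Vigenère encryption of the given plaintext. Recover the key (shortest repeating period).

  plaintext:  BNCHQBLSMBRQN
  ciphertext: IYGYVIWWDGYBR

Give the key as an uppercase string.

  i= 0: I-B =  7 → H
  i= 1: Y-N = 11 → L
  i= 2: G-C =  4 → E
  i= 3: Y-H = 17 → R
  i= 4: V-Q =  5 → F
  i= 5: I-B =  7 → H
  i= 6: W-L = 11 → L
  i= 7: W-S =  4 → E
  i= 8: D-M = 17 → R
  i= 9: G-B =  5 → F
  i=10: Y-R =  7 → H
  i=11: B-Q = 11 → L
  i=12: R-N =  4 → E
  shifts repeat with period 5: HLERF

HLERF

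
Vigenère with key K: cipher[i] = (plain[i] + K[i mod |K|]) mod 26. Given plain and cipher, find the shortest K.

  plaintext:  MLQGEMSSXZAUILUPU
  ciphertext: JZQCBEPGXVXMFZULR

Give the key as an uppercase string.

XOAWXS

  i= 0: J-M = 23 → X
  i= 1: Z-L = 14 → O
  i= 2: Q-Q =  0 → A
  i= 3: C-G = 22 → W
  i= 4: B-E = 23 → X
  i= 5: E-M = 18 → S
  i= 6: P-S = 23 → X
  i= 7: G-S = 14 → O
  i= 8: X-X =  0 → A
  i= 9: V-Z = 22 → W
  i=10: X-A = 23 → X
  i=11: M-U = 18 → S
  i=12: F-I = 23 → X
  i=13: Z-L = 14 → O
  i=14: U-U =  0 → A
  i=15: L-P = 22 → W
  i=16: R-U = 23 → X
  shifts repeat with period 6: XOAWXS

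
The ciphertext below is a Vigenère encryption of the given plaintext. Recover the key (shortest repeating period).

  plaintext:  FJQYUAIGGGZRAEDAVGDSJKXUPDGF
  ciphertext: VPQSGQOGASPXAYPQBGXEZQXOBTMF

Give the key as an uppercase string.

  i= 0: V-F = 16 → Q
  i= 1: P-J =  6 → G
  i= 2: Q-Q =  0 → A
  i= 3: S-Y = 20 → U
  i= 4: G-U = 12 → M
  i= 5: Q-A = 16 → Q
  i= 6: O-I =  6 → G
  i= 7: G-G =  0 → A
  i= 8: A-G = 20 → U
  i= 9: S-G = 12 → M
  i=10: P-Z = 16 → Q
  i=11: X-R =  6 → G
  i=12: A-A =  0 → A
  i=13: Y-E = 20 → U
  i=14: P-D = 12 → M
  i=15: Q-A = 16 → Q
  i=16: B-V =  6 → G
  i=17: G-G =  0 → A
  i=18: X-D = 20 → U
  i=19: E-S = 12 → M
  i=20: Z-J = 16 → Q
  i=21: Q-K =  6 → G
  i=22: X-X =  0 → A
  i=23: O-U = 20 → U
  i=24: B-P = 12 → M
  i=25: T-D = 16 → Q
  i=26: M-G =  6 → G
  i=27: F-F =  0 → A
  shifts repeat with period 5: QGAUM

QGAUM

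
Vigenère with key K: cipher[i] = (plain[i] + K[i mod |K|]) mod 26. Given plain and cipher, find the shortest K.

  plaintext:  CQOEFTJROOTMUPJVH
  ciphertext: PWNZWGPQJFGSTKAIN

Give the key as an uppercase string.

NGZVR

  i= 0: P-C = 13 → N
  i= 1: W-Q =  6 → G
  i= 2: N-O = 25 → Z
  i= 3: Z-E = 21 → V
  i= 4: W-F = 17 → R
  i= 5: G-T = 13 → N
  i= 6: P-J =  6 → G
  i= 7: Q-R = 25 → Z
  i= 8: J-O = 21 → V
  i= 9: F-O = 17 → R
  i=10: G-T = 13 → N
  i=11: S-M =  6 → G
  i=12: T-U = 25 → Z
  i=13: K-P = 21 → V
  i=14: A-J = 17 → R
  i=15: I-V = 13 → N
  i=16: N-H =  6 → G
  shifts repeat with period 5: NGZVR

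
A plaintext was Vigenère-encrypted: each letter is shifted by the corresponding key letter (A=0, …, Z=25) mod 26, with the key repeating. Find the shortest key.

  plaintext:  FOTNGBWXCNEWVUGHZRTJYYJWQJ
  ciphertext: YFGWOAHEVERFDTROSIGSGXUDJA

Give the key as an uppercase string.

  i= 0: Y-F = 19 → T
  i= 1: F-O = 17 → R
  i= 2: G-T = 13 → N
  i= 3: W-N =  9 → J
  i= 4: O-G =  8 → I
  i= 5: A-B = 25 → Z
  i= 6: H-W = 11 → L
  i= 7: E-X =  7 → H
  i= 8: V-C = 19 → T
  i= 9: E-N = 17 → R
  i=10: R-E = 13 → N
  i=11: F-W =  9 → J
  i=12: D-V =  8 → I
  i=13: T-U = 25 → Z
  i=14: R-G = 11 → L
  i=15: O-H =  7 → H
  i=16: S-Z = 19 → T
  i=17: I-R = 17 → R
  i=18: G-T = 13 → N
  i=19: S-J =  9 → J
  i=20: G-Y =  8 → I
  i=21: X-Y = 25 → Z
  i=22: U-J = 11 → L
  i=23: D-W =  7 → H
  i=24: J-Q = 19 → T
  i=25: A-J = 17 → R
  shifts repeat with period 8: TRNJIZLH

TRNJIZLH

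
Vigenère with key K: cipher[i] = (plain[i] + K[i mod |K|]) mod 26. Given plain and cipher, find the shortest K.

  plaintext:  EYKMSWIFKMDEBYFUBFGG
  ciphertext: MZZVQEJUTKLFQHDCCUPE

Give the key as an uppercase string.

IBPJY

  i= 0: M-E =  8 → I
  i= 1: Z-Y =  1 → B
  i= 2: Z-K = 15 → P
  i= 3: V-M =  9 → J
  i= 4: Q-S = 24 → Y
  i= 5: E-W =  8 → I
  i= 6: J-I =  1 → B
  i= 7: U-F = 15 → P
  i= 8: T-K =  9 → J
  i= 9: K-M = 24 → Y
  i=10: L-D =  8 → I
  i=11: F-E =  1 → B
  i=12: Q-B = 15 → P
  i=13: H-Y =  9 → J
  i=14: D-F = 24 → Y
  i=15: C-U =  8 → I
  i=16: C-B =  1 → B
  i=17: U-F = 15 → P
  i=18: P-G =  9 → J
  i=19: E-G = 24 → Y
  shifts repeat with period 5: IBPJY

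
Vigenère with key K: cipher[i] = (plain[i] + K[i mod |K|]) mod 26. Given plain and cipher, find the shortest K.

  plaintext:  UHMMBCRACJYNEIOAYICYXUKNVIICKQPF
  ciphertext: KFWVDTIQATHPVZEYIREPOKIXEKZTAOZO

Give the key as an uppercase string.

QYKJCRR

  i= 0: K-U = 16 → Q
  i= 1: F-H = 24 → Y
  i= 2: W-M = 10 → K
  i= 3: V-M =  9 → J
  i= 4: D-B =  2 → C
  i= 5: T-C = 17 → R
  i= 6: I-R = 17 → R
  i= 7: Q-A = 16 → Q
  i= 8: A-C = 24 → Y
  i= 9: T-J = 10 → K
  i=10: H-Y =  9 → J
  i=11: P-N =  2 → C
  i=12: V-E = 17 → R
  i=13: Z-I = 17 → R
  i=14: E-O = 16 → Q
  i=15: Y-A = 24 → Y
  i=16: I-Y = 10 → K
  i=17: R-I =  9 → J
  i=18: E-C =  2 → C
  i=19: P-Y = 17 → R
  i=20: O-X = 17 → R
  i=21: K-U = 16 → Q
  i=22: I-K = 24 → Y
  i=23: X-N = 10 → K
  i=24: E-V =  9 → J
  i=25: K-I =  2 → C
  i=26: Z-I = 17 → R
  i=27: T-C = 17 → R
  i=28: A-K = 16 → Q
  i=29: O-Q = 24 → Y
  i=30: Z-P = 10 → K
  i=31: O-F =  9 → J
  shifts repeat with period 7: QYKJCRR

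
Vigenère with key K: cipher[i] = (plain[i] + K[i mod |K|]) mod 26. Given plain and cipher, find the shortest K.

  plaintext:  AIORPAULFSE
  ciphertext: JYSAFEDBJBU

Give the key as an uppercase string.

  i= 0: J-A =  9 → J
  i= 1: Y-I = 16 → Q
  i= 2: S-O =  4 → E
  i= 3: A-R =  9 → J
  i= 4: F-P = 16 → Q
  i= 5: E-A =  4 → E
  i= 6: D-U =  9 → J
  i= 7: B-L = 16 → Q
  i= 8: J-F =  4 → E
  i= 9: B-S =  9 → J
  i=10: U-E = 16 → Q
  shifts repeat with period 3: JQE

JQE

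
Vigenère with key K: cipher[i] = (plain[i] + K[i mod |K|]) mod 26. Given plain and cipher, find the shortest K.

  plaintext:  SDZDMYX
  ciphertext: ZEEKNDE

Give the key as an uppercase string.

HBF

  i= 0: Z-S =  7 → H
  i= 1: E-D =  1 → B
  i= 2: E-Z =  5 → F
  i= 3: K-D =  7 → H
  i= 4: N-M =  1 → B
  i= 5: D-Y =  5 → F
  i= 6: E-X =  7 → H
  shifts repeat with period 3: HBF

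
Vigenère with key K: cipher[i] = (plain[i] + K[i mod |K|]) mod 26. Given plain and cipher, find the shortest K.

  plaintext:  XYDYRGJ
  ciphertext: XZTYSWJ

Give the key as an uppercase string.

  i= 0: X-X =  0 → A
  i= 1: Z-Y =  1 → B
  i= 2: T-D = 16 → Q
  i= 3: Y-Y =  0 → A
  i= 4: S-R =  1 → B
  i= 5: W-G = 16 → Q
  i= 6: J-J =  0 → A
  shifts repeat with period 3: ABQ

ABQ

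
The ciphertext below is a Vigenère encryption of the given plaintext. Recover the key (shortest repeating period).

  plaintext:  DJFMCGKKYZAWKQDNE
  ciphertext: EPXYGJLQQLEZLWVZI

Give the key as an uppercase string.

  i= 0: E-D =  1 → B
  i= 1: P-J =  6 → G
  i= 2: X-F = 18 → S
  i= 3: Y-M = 12 → M
  i= 4: G-C =  4 → E
  i= 5: J-G =  3 → D
  i= 6: L-K =  1 → B
  i= 7: Q-K =  6 → G
  i= 8: Q-Y = 18 → S
  i= 9: L-Z = 12 → M
  i=10: E-A =  4 → E
  i=11: Z-W =  3 → D
  i=12: L-K =  1 → B
  i=13: W-Q =  6 → G
  i=14: V-D = 18 → S
  i=15: Z-N = 12 → M
  i=16: I-E =  4 → E
  shifts repeat with period 6: BGSMED

BGSMED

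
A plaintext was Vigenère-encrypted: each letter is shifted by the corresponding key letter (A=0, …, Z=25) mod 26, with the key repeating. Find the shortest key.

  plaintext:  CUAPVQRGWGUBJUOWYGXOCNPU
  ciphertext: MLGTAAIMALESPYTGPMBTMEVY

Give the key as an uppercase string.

KRGEF

  i= 0: M-C = 10 → K
  i= 1: L-U = 17 → R
  i= 2: G-A =  6 → G
  i= 3: T-P =  4 → E
  i= 4: A-V =  5 → F
  i= 5: A-Q = 10 → K
  i= 6: I-R = 17 → R
  i= 7: M-G =  6 → G
  i= 8: A-W =  4 → E
  i= 9: L-G =  5 → F
  i=10: E-U = 10 → K
  i=11: S-B = 17 → R
  i=12: P-J =  6 → G
  i=13: Y-U =  4 → E
  i=14: T-O =  5 → F
  i=15: G-W = 10 → K
  i=16: P-Y = 17 → R
  i=17: M-G =  6 → G
  i=18: B-X =  4 → E
  i=19: T-O =  5 → F
  i=20: M-C = 10 → K
  i=21: E-N = 17 → R
  i=22: V-P =  6 → G
  i=23: Y-U =  4 → E
  shifts repeat with period 5: KRGEF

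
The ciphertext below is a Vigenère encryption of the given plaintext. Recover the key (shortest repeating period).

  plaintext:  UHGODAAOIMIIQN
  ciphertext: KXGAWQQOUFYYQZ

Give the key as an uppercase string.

  i= 0: K-U = 16 → Q
  i= 1: X-H = 16 → Q
  i= 2: G-G =  0 → A
  i= 3: A-O = 12 → M
  i= 4: W-D = 19 → T
  i= 5: Q-A = 16 → Q
  i= 6: Q-A = 16 → Q
  i= 7: O-O =  0 → A
  i= 8: U-I = 12 → M
  i= 9: F-M = 19 → T
  i=10: Y-I = 16 → Q
  i=11: Y-I = 16 → Q
  i=12: Q-Q =  0 → A
  i=13: Z-N = 12 → M
  shifts repeat with period 5: QQAMT

QQAMT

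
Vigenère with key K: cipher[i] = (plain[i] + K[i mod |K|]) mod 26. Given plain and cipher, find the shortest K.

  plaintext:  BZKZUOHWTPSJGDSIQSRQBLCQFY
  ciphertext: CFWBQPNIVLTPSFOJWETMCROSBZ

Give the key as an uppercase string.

  i= 0: C-B =  1 → B
  i= 1: F-Z =  6 → G
  i= 2: W-K = 12 → M
  i= 3: B-Z =  2 → C
  i= 4: Q-U = 22 → W
  i= 5: P-O =  1 → B
  i= 6: N-H =  6 → G
  i= 7: I-W = 12 → M
  i= 8: V-T =  2 → C
  i= 9: L-P = 22 → W
  i=10: T-S =  1 → B
  i=11: P-J =  6 → G
  i=12: S-G = 12 → M
  i=13: F-D =  2 → C
  i=14: O-S = 22 → W
  i=15: J-I =  1 → B
  i=16: W-Q =  6 → G
  i=17: E-S = 12 → M
  i=18: T-R =  2 → C
  i=19: M-Q = 22 → W
  i=20: C-B =  1 → B
  i=21: R-L =  6 → G
  i=22: O-C = 12 → M
  i=23: S-Q =  2 → C
  i=24: B-F = 22 → W
  i=25: Z-Y =  1 → B
  shifts repeat with period 5: BGMCW

BGMCW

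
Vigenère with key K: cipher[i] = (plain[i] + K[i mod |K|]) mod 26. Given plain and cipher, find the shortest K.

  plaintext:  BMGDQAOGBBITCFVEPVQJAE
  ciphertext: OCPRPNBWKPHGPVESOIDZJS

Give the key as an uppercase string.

NQJOZN

  i= 0: O-B = 13 → N
  i= 1: C-M = 16 → Q
  i= 2: P-G =  9 → J
  i= 3: R-D = 14 → O
  i= 4: P-Q = 25 → Z
  i= 5: N-A = 13 → N
  i= 6: B-O = 13 → N
  i= 7: W-G = 16 → Q
  i= 8: K-B =  9 → J
  i= 9: P-B = 14 → O
  i=10: H-I = 25 → Z
  i=11: G-T = 13 → N
  i=12: P-C = 13 → N
  i=13: V-F = 16 → Q
  i=14: E-V =  9 → J
  i=15: S-E = 14 → O
  i=16: O-P = 25 → Z
  i=17: I-V = 13 → N
  i=18: D-Q = 13 → N
  i=19: Z-J = 16 → Q
  i=20: J-A =  9 → J
  i=21: S-E = 14 → O
  shifts repeat with period 6: NQJOZN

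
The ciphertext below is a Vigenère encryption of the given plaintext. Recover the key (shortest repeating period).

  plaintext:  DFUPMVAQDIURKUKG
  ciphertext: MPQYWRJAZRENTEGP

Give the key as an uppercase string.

  i= 0: M-D =  9 → J
  i= 1: P-F = 10 → K
  i= 2: Q-U = 22 → W
  i= 3: Y-P =  9 → J
  i= 4: W-M = 10 → K
  i= 5: R-V = 22 → W
  i= 6: J-A =  9 → J
  i= 7: A-Q = 10 → K
  i= 8: Z-D = 22 → W
  i= 9: R-I =  9 → J
  i=10: E-U = 10 → K
  i=11: N-R = 22 → W
  i=12: T-K =  9 → J
  i=13: E-U = 10 → K
  i=14: G-K = 22 → W
  i=15: P-G =  9 → J
  shifts repeat with period 3: JKW

JKW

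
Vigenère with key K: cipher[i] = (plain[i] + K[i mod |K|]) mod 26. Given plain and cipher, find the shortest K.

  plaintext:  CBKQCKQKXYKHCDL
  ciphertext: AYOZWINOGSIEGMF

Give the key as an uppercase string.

  i= 0: A-C = 24 → Y
  i= 1: Y-B = 23 → X
  i= 2: O-K =  4 → E
  i= 3: Z-Q =  9 → J
  i= 4: W-C = 20 → U
  i= 5: I-K = 24 → Y
  i= 6: N-Q = 23 → X
  i= 7: O-K =  4 → E
  i= 8: G-X =  9 → J
  i= 9: S-Y = 20 → U
  i=10: I-K = 24 → Y
  i=11: E-H = 23 → X
  i=12: G-C =  4 → E
  i=13: M-D =  9 → J
  i=14: F-L = 20 → U
  shifts repeat with period 5: YXEJU

YXEJU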